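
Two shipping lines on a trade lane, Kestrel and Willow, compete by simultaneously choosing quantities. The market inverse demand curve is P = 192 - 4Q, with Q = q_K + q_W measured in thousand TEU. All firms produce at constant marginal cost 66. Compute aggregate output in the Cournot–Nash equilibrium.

Each firm earns π_i = (192 - 4Q)q_i - 66q_i.
Setting ∂π_i/∂q_i = 0 with rivals' quantities fixed: 126 - 8q_i - 4q_j = 0.
By symmetry each firm produces the same amount; substituting q_j = q_i yields q_i = 126/12 = 21/2.
Total output Q = 21/2 + 21/2 = 21.

21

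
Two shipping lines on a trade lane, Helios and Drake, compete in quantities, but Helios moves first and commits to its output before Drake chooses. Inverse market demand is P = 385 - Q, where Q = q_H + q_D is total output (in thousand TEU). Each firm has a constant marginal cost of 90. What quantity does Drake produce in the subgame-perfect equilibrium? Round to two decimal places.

73.75

The follower Drake best-responds to any q_H: π_D = (385 - Q)q_D - 90q_D.
Setting the follower's marginal profit to zero, 295 - q_H - 2q_D = 0, i.e. q_D = (295 - q_H)/2.
Helios substitutes q_D(q_H) into its own profit: π_H = q_H(385 - q_H - (295 - q_H)/2) - 90q_H = (475/2 - (1/2)q_H)q_H - 90q_H.
Maximising: ∂π_H/∂q_H = 295/2 - q_H = 0, giving q_H = 295/2.
Then q_D = (295 - 295/2)/2 = 295/4.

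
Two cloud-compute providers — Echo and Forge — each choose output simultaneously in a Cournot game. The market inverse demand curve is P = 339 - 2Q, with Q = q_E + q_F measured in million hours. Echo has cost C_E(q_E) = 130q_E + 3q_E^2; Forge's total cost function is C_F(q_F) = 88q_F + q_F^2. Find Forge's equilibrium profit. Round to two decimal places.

4186.67

Echo's profit: π_E = (339 - 2Q)q_E - (130q_E + 3q_E²). Setting ∂π_E/∂q_E = 0: 209 - 10q_E - 2(q_F) = 0.
Forge's first-order condition: 251 - 6q_F - 2(q_E) = 0.
Rearranging gives the reaction functions q_E = (209 - 2q_F)/10 and q_F = (251 - 2q_E)/6.
Substituting one into the other gives q_E = 94/7 and q_F = 523/14.
Price P = 339 - 2·(711/14) = 1662/7.
Forge's profit: (1662/7)·(523/14) - 88·(523/14) - (523/14)² = 4186.6684.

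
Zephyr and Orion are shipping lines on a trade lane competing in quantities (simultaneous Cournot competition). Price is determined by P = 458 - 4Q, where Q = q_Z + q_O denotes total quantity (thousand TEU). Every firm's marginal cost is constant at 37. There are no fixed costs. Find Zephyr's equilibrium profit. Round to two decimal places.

Each firm earns π_i = (458 - 4Q)q_i - 37q_i.
Setting ∂π_i/∂q_i = 0 with rivals' quantities fixed: 421 - 8q_i - 4q_j = 0.
By symmetry each firm produces the same amount; substituting q_j = q_i yields q_i = 421/12.
Price P = 458 - 4·(421/6) = 532/3.
Zephyr's profit: (532/3 - 37)·(421/12) = 4923.3611.

4923.36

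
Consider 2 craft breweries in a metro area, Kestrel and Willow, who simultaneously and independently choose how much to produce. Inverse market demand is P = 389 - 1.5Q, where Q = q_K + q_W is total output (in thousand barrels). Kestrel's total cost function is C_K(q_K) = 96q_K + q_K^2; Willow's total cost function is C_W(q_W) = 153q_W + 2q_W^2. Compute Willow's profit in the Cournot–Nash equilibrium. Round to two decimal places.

Kestrel's profit: π_K = (389 - 1.5Q)q_K - (96q_K + q_K²). Setting ∂π_K/∂q_K = 0: 293 - 5q_K - (3/2)(q_W) = 0.
Willow's first-order condition: 236 - 7q_W - (3/2)(q_K) = 0.
Rearranging gives the reaction functions q_K = (293 - (3/2)q_W)/5 and q_W = (236 - (3/2)q_K)/7.
Solving the pair: q_K = 51.8168, q_W = 22.6107.
Price P = 389 - (3/2)·74.4275 = 277.3588.
Willow's profit: 277.3588·22.6107 - 153·22.6107 - 2·22.6107² = 1789.3511.

1789.35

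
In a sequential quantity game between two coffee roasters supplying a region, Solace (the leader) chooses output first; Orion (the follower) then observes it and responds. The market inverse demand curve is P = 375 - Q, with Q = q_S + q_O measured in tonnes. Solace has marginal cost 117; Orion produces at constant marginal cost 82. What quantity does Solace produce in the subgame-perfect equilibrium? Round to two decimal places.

The follower Orion best-responds to any q_S: π_O = (375 - Q)q_O - 82q_O.
Follower FOC: 293 - q_S - 2q_O = 0, so q_O(q_S) = (293 - q_S)/2.
The leader anticipates this reaction. Substituting into P = 375 - Q gives P = 457/2 - (1/2)q_S, so π_S = (457/2 - (1/2)q_S)q_S - 117q_S.
The leader's first-order condition 223/2 - q_S = 0 yields q_S = 223/2.
Then q_O = (293 - 223/2)/2 = 363/4.

111.50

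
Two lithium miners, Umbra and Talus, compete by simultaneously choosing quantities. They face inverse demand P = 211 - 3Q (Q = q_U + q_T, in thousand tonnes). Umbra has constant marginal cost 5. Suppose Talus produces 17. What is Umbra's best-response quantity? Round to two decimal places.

25.83

With the rival's output fixed at 17, Umbra's profit is π_U = (211 - 3·17 - 3q_U)q_U - (5q_U) = (160 - 3q_U)q_U - (5q_U).
∂π_U/∂q_U = 155 - 6q_U = 0, so q_U = 155/6.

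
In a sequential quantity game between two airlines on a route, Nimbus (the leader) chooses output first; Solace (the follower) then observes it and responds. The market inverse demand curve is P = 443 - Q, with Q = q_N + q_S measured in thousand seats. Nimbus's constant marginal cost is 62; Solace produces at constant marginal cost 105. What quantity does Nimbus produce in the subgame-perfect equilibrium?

212

The follower Solace best-responds to any q_N: π_S = (443 - Q)q_S - 105q_S.
Follower FOC: 338 - q_N - 2q_S = 0, so q_S(q_N) = (338 - q_N)/2.
The leader anticipates this reaction. Substituting into P = 443 - Q gives P = 274 - (1/2)q_N, so π_N = (274 - (1/2)q_N)q_N - 62q_N.
The leader's first-order condition 212 - q_N = 0 yields q_N = 212.
Then q_S = (338 - 212)/2 = 63.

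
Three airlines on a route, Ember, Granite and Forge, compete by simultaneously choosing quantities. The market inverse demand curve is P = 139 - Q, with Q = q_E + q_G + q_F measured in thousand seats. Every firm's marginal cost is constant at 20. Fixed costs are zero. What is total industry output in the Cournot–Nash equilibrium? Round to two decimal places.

Each firm earns π_i = (139 - Q)q_i - 20q_i.
First-order condition (treating rivals' output as given): 119 - 2q_i - Σ_{j≠i} q_j = 0.
By symmetry each firm produces the same amount; substituting Σ_{j≠i} q_j = 2q_i yields q_i = 119/4.
Total output Q = 119/4 + 119/4 + 119/4 = 357/4.

89.25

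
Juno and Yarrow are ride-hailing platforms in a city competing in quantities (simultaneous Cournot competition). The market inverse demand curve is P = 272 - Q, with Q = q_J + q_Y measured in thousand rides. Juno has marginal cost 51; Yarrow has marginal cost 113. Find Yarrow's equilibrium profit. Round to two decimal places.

1045.44

Juno's profit: π_J = (272 - Q)q_J - (51q_J). Setting ∂π_J/∂q_J = 0: 221 - 2q_J - (q_Y) = 0.
Yarrow's profit: π_Y = (272 - Q)q_Y - (113q_Y). Setting ∂π_Y/∂q_Y = 0: 159 - 2q_Y - (q_J) = 0.
Rearranging gives the reaction functions q_J = (221 - q_Y)/2 and q_Y = (159 - q_J)/2.
Substituting one into the other gives q_J = 283/3 and q_Y = 97/3.
Price P = 272 - 380/3 = 436/3.
Yarrow's profit: (436/3 - 113)·(97/3) = 1045.4444.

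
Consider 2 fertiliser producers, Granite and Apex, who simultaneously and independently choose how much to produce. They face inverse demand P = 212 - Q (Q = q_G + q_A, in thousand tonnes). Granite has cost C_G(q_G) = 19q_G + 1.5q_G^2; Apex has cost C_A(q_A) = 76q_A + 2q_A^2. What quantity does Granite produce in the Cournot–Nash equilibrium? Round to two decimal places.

35.24

Granite's profit: π_G = (212 - Q)q_G - (19q_G + (3/2)q_G²). Setting ∂π_G/∂q_G = 0: 193 - 5q_G - (q_A) = 0.
Apex's profit: π_A = (212 - Q)q_A - (76q_A + 2q_A²). Setting ∂π_A/∂q_A = 0: 136 - 6q_A - (q_G) = 0.
So q_G = (193 - q_A)/5 and q_A = (136 - q_G)/6.
Substituting one into the other gives q_G = 1022/29 and q_A = 487/29.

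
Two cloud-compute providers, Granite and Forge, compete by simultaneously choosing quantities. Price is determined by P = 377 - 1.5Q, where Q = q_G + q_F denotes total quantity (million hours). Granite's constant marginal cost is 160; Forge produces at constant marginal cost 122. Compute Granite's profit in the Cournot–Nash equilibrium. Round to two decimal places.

Granite's profit: π_G = (377 - 1.5Q)q_G - (160q_G). Setting ∂π_G/∂q_G = 0: 217 - 3q_G - (3/2)(q_F) = 0.
Forge's first-order condition: 255 - 3q_F - (3/2)(q_G) = 0.
Best responses: q_G = (217 - (3/2)q_F)/3, q_F = (255 - (3/2)q_G)/3.
Solving the pair: q_G = 358/9, q_F = 586/9.
Price P = 377 - (3/2)·(944/9) = 659/3.
Granite's profit: (659/3 - 160)·(358/9) = 2373.4074.

2373.41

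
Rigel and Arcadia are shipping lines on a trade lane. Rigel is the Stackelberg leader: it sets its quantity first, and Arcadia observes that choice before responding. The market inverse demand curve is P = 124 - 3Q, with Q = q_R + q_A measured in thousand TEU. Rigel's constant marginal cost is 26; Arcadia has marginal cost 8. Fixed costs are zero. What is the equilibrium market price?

46

The follower Arcadia best-responds to any q_R: π_A = (124 - 3Q)q_A - 8q_A.
Setting the follower's marginal profit to zero, 116 - 3q_R - 6q_A = 0, i.e. q_A = (116 - 3q_R)/6.
Rigel substitutes q_A(q_R) into its own profit: π_R = q_R(124 - 3q_R - (116 - 3q_R)/2) - 26q_R = (66 - (3/2)q_R)q_R - 26q_R.
The leader's first-order condition 40 - 3q_R = 0 yields q_R = 40/3.
Then q_A = (116 - 3·(40/3))/6 = 38/3.
Total output Q = 26, so price P = 124 - 3·26 = 46.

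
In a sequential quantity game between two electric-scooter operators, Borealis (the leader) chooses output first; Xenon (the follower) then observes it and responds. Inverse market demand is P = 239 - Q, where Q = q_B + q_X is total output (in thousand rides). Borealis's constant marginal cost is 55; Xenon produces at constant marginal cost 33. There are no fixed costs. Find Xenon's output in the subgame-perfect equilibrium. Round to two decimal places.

The follower Xenon best-responds to any q_B: π_X = (239 - Q)q_X - 33q_X.
Follower FOC: 206 - q_B - 2q_X = 0, so q_X(q_B) = (206 - q_B)/2.
The leader anticipates this reaction. Substituting into P = 239 - Q gives P = 136 - (1/2)q_B, so π_B = (136 - (1/2)q_B)q_B - 55q_B.
Leader FOC: 81 - q_B = 0, so q_B = 81.
Then q_X = (206 - 81)/2 = 125/2.

62.50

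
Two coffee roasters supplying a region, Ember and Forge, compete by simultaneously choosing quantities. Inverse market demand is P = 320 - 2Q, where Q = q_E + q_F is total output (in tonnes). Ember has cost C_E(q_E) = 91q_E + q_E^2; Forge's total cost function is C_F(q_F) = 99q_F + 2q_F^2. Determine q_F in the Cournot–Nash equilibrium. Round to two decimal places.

Ember's profit: π_E = (320 - 2Q)q_E - (91q_E + q_E²). Setting ∂π_E/∂q_E = 0: 229 - 6q_E - 2(q_F) = 0.
Forge's first-order condition: 221 - 8q_F - 2(q_E) = 0.
Best responses: q_E = (229 - 2q_F)/6, q_F = (221 - 2q_E)/8.
Solving the pair: q_E = 695/22, q_F = 217/11.

19.73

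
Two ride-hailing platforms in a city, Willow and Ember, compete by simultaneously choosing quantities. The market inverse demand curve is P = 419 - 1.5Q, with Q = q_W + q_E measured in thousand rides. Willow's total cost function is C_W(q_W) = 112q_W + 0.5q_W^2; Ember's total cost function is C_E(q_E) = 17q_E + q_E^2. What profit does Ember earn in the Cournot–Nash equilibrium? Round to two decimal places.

Willow's profit: π_W = (419 - 1.5Q)q_W - (112q_W + (1/2)q_W²). Setting ∂π_W/∂q_W = 0: 307 - 4q_W - (3/2)(q_E) = 0.
Ember's profit: π_E = (419 - 1.5Q)q_E - (17q_E + q_E²). Setting ∂π_E/∂q_E = 0: 402 - 5q_E - (3/2)(q_W) = 0.
Rearranging gives the reaction functions q_W = (307 - (3/2)q_E)/4 and q_E = (402 - (3/2)q_W)/5.
Solving the pair: q_W = 52.5070, q_E = 64.6479.
Price P = 419 - (3/2)·117.1549 = 243.2676.
Ember's profit: 243.2676·64.6479 - 17·64.6479 - 64.6479² = 10448.3733.

10448.37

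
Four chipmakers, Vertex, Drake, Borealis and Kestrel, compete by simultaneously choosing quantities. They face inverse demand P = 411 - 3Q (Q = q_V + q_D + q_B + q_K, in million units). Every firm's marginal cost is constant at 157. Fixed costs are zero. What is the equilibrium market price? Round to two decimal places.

Each firm earns π_i = (411 - 3Q)q_i - 157q_i.
First-order condition (treating rivals' output as given): 254 - 6q_i - 3·Σ_{j≠i} q_j = 0.
With identical firms every q_j equals q_i, so Σ_{j≠i} q_j = 3q_i and 254 = 15q_i, giving q_i = 254/15.
Total output Q = 1016/15, so price P = 411 - 3·(1016/15) = 1039/5.

207.80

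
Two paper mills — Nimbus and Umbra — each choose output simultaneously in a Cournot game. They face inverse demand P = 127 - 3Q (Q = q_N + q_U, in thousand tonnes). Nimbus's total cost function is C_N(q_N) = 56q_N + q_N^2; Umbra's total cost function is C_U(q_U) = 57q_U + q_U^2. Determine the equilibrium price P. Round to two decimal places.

Nimbus's profit: π_N = (127 - 3Q)q_N - (56q_N + q_N²). Setting ∂π_N/∂q_N = 0: 71 - 8q_N - 3(q_U) = 0.
Umbra's profit: π_U = (127 - 3Q)q_U - (57q_U + q_U²). Setting ∂π_U/∂q_U = 0: 70 - 8q_U - 3(q_N) = 0.
Best responses: q_N = (71 - 3q_U)/8, q_U = (70 - 3q_N)/8.
Solving the pair: q_N = 358/55, q_U = 347/55.
Total output Q = 141/11, so price P = 127 - 3·(141/11) = 974/11.

88.55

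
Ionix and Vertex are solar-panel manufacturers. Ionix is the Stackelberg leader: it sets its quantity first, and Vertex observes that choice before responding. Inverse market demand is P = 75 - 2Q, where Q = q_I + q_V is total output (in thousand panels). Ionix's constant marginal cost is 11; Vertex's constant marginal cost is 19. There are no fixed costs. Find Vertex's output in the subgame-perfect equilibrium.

The follower Vertex best-responds to any q_I: π_V = (75 - 2Q)q_V - 19q_V.
∂π_V/∂q_V = 56 - 2q_I - 4q_V = 0 gives the reaction function q_V = (56 - 2q_I)/4.
The leader anticipates this reaction. Substituting into P = 75 - 2Q gives P = 47 - q_I, so π_I = (47 - q_I)q_I - 11q_I.
Maximising: ∂π_I/∂q_I = 36 - 2q_I = 0, giving q_I = 18.
Then q_V = (56 - 2·18)/4 = 5.

5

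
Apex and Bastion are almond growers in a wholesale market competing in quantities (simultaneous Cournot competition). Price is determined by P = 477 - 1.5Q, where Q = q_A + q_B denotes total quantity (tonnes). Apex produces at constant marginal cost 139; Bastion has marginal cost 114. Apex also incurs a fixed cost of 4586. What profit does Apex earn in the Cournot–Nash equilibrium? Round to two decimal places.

Apex's profit: π_A = (477 - 1.5Q)q_A - (139q_A). Setting ∂π_A/∂q_A = 0: 338 - 3q_A - (3/2)(q_B) = 0.
Bastion's first-order condition: 363 - 3q_B - (3/2)(q_A) = 0.
Rearranging gives the reaction functions q_A = (338 - (3/2)q_B)/3 and q_B = (363 - (3/2)q_A)/3.
Substituting one into the other gives q_A = 626/9 and q_B = 776/9.
Price P = 477 - (3/2)·(1402/9) = 730/3.
Apex's profit: (730/3 - 139)·(626/9) - 4586 = 2670.9630.

2670.96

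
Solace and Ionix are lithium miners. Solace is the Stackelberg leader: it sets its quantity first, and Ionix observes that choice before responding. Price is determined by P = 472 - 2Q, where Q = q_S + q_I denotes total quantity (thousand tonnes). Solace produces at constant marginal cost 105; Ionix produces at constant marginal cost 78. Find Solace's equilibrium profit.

7225

Solve by backward induction. Given q_S, the follower Ionix maximises π_I = (472 - 2q_S - 2q_I)q_I - 78q_I.
∂π_I/∂q_I = 394 - 2q_S - 4q_I = 0 gives the reaction function q_I = (394 - 2q_S)/4.
The leader anticipates this reaction. Substituting into P = 472 - 2Q gives P = 275 - q_S, so π_S = (275 - q_S)q_S - 105q_S.
Leader FOC: 170 - 2q_S = 0, so q_S = 85.
Then q_I = (394 - 2·85)/4 = 56.
Price P = 472 - 2·141 = 190.
Solace's profit: (190 - 105)·85 = 7225.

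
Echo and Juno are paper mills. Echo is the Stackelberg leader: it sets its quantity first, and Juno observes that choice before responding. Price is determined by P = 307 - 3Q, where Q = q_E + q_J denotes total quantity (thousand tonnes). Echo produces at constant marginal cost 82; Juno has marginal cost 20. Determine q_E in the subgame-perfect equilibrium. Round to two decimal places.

27.17

Solve by backward induction. Given q_E, the follower Juno maximises π_J = (307 - 3q_E - 3q_J)q_J - 20q_J.
∂π_J/∂q_J = 287 - 3q_E - 6q_J = 0 gives the reaction function q_J = (287 - 3q_E)/6.
The leader anticipates this reaction. Substituting into P = 307 - 3Q gives P = 327/2 - (3/2)q_E, so π_E = (327/2 - (3/2)q_E)q_E - 82q_E.
Leader FOC: 163/2 - 3q_E = 0, so q_E = 163/6.
Then q_J = (287 - 3·(163/6))/6 = 137/4.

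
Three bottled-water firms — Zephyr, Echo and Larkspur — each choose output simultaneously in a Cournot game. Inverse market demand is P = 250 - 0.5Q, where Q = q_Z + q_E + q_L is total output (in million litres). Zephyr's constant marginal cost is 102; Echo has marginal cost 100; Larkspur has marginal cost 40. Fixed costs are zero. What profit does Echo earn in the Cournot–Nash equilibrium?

Zephyr's profit: π_Z = (250 - 0.5Q)q_Z - (102q_Z). Setting ∂π_Z/∂q_Z = 0: 148 - q_Z - (1/2)(q_E + q_L) = 0.
Echo's profit: π_E = (250 - 0.5Q)q_E - (100q_E). Setting ∂π_E/∂q_E = 0: 150 - q_E - (1/2)(q_Z + q_L) = 0.
Larkspur's first-order condition: 210 - q_L - (1/2)(q_Z + q_E) = 0.
Adding the 3 conditions: 508 − Q − Q = 0, i.e. Q = 254.
Back-substituting: q_Z = (148 − 127)/(1/2) = 42, q_E = (150 − 127)/(1/2) = 46, q_L = (210 − 127)/(1/2) = 166.
Price P = 250 - (1/2)·254 = 123.
Echo's profit: (123 - 100)·46 = 1058.

1058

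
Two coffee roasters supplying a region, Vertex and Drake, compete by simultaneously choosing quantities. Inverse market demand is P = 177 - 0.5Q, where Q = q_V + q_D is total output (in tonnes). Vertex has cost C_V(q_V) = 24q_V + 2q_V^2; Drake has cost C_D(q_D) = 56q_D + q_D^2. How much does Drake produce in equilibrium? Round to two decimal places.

35.83

Vertex's profit: π_V = (177 - 0.5Q)q_V - (24q_V + 2q_V²). Setting ∂π_V/∂q_V = 0: 153 - 5q_V - (1/2)(q_D) = 0.
Drake's profit: π_D = (177 - 0.5Q)q_D - (56q_D + q_D²). Setting ∂π_D/∂q_D = 0: 121 - 3q_D - (1/2)(q_V) = 0.
Best responses: q_V = (153 - (1/2)q_D)/5, q_D = (121 - (1/2)q_V)/3.
Substituting one into the other gives q_V = 1594/59 and q_D = 35.8305.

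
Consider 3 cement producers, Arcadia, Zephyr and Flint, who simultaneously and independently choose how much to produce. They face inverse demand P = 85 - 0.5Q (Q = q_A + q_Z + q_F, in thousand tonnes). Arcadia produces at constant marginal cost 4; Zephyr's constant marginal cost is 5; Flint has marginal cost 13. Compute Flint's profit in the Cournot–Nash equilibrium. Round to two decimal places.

Arcadia's profit: π_A = (85 - 0.5Q)q_A - (4q_A). Setting ∂π_A/∂q_A = 0: 81 - q_A - (1/2)(q_Z + q_F) = 0.
Zephyr's first-order condition: 80 - q_Z - (1/2)(q_A + q_F) = 0.
Flint's profit: π_F = (85 - 0.5Q)q_F - (13q_F). Setting ∂π_F/∂q_F = 0: 72 - q_F - (1/2)(q_A + q_Z) = 0.
Summing all 3 equations gives 233 − 2Q = 0, hence Q = 233/2.
Back-substituting: q_A = (81 − 233/4)/(1/2) = 91/2, q_Z = (80 − 233/4)/(1/2) = 87/2, q_F = (72 − 233/4)/(1/2) = 55/2.
Price P = 85 - (1/2)·(233/2) = 107/4.
Flint's profit: (107/4 - 13)·(55/2) = 378.1250.

378.13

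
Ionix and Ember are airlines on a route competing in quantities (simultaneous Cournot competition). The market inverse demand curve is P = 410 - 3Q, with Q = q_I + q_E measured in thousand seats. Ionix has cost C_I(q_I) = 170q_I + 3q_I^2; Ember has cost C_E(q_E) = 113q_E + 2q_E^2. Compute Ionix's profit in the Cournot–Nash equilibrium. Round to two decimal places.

1108.88

Ionix's profit: π_I = (410 - 3Q)q_I - (170q_I + 3q_I²). Setting ∂π_I/∂q_I = 0: 240 - 12q_I - 3(q_E) = 0.
Ember's profit: π_E = (410 - 3Q)q_E - (113q_E + 2q_E²). Setting ∂π_E/∂q_E = 0: 297 - 10q_E - 3(q_I) = 0.
So q_I = (240 - 3q_E)/12 and q_E = (297 - 3q_I)/10.
Solving the pair: q_I = 503/37, q_E = 948/37.
Price P = 410 - 3·(1451/37) = 292.3514.
Ionix's profit: 292.3514·(503/37) - 170·(503/37) - 3(503/37)² = 1108.8780.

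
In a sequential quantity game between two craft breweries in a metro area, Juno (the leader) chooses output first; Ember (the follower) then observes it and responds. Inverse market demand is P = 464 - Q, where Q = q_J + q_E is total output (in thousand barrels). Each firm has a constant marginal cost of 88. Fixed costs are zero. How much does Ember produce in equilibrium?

The follower Ember best-responds to any q_J: π_E = (464 - Q)q_E - 88q_E.
Follower FOC: 376 - q_J - 2q_E = 0, so q_E(q_J) = (376 - q_J)/2.
The leader anticipates this reaction. Substituting into P = 464 - Q gives P = 276 - (1/2)q_J, so π_J = (276 - (1/2)q_J)q_J - 88q_J.
Leader FOC: 188 - q_J = 0, so q_J = 188.
Then q_E = (376 - 188)/2 = 94.

94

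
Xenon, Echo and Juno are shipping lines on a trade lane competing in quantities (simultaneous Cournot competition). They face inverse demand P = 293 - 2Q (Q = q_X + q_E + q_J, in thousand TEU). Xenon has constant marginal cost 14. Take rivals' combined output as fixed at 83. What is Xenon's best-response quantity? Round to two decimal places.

28.25

With rivals' combined output fixed at 83, Xenon's profit is π_X = (293 - 2·83 - 2q_X)q_X - (14q_X) = (127 - 2q_X)q_X - (14q_X).
∂π_X/∂q_X = 113 - 4q_X = 0, so q_X = 113/4.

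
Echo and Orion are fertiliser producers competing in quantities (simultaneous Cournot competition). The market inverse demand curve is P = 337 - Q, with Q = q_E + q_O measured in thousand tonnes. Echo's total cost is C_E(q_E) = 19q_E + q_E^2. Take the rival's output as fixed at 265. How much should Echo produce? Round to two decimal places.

With the rival's output fixed at 265, Echo's profit is π_E = (337 - 265 - q_E)q_E - (19q_E + q_E²) = (72 - q_E)q_E - (19q_E + q_E²).
∂π_E/∂q_E = 53 - 4q_E = 0, so q_E = 53/4.

13.25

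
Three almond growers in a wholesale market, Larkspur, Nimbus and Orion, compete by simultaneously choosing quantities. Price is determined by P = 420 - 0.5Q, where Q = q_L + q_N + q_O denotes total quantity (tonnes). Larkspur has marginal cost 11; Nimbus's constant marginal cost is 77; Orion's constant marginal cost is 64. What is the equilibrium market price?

143

Larkspur's profit: π_L = (420 - 0.5Q)q_L - (11q_L). Setting ∂π_L/∂q_L = 0: 409 - q_L - (1/2)(q_N + q_O) = 0.
Nimbus's first-order condition: 343 - q_N - (1/2)(q_L + q_O) = 0.
Orion's profit: π_O = (420 - 0.5Q)q_O - (64q_O). Setting ∂π_O/∂q_O = 0: 356 - q_O - (1/2)(q_L + q_N) = 0.
Adding the 3 first-order conditions: 1108 − 2Q = 0, so Q = 554.
Back-substituting: q_L = (409 − 277)/(1/2) = 264, q_N = (343 − 277)/(1/2) = 132, q_O = (356 − 277)/(1/2) = 158.
Total output Q = 554, so price P = 420 - (1/2)·554 = 143.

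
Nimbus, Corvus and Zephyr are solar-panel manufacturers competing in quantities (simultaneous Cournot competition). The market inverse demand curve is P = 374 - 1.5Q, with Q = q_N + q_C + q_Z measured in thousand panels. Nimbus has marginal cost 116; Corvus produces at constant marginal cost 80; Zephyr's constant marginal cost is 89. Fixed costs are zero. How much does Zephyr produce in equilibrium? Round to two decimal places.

50.50

Nimbus's profit: π_N = (374 - 1.5Q)q_N - (116q_N). Setting ∂π_N/∂q_N = 0: 258 - 3q_N - (3/2)(q_C + q_Z) = 0.
Corvus's first-order condition: 294 - 3q_C - (3/2)(q_N + q_Z) = 0.
Zephyr's profit: π_Z = (374 - 1.5Q)q_Z - (89q_Z). Setting ∂π_Z/∂q_Z = 0: 285 - 3q_Z - (3/2)(q_N + q_C) = 0.
Adding the 3 first-order conditions: 837 − 6Q = 0, so Q = 279/2.
Back-substituting: q_N = (258 − 837/4)/(3/2) = 65/2, q_C = (294 − 837/4)/(3/2) = 113/2, q_Z = (285 − 837/4)/(3/2) = 101/2.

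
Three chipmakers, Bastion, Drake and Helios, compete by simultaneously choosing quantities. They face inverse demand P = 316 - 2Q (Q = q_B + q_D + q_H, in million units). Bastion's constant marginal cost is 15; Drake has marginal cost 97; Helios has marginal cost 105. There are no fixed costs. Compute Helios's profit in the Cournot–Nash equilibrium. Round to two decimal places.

Bastion's profit: π_B = (316 - 2Q)q_B - (15q_B). Setting ∂π_B/∂q_B = 0: 301 - 4q_B - 2(q_D + q_H) = 0.
Drake's first-order condition: 219 - 4q_D - 2(q_B + q_H) = 0.
Helios's first-order condition: 211 - 4q_H - 2(q_B + q_D) = 0.
Adding the 3 conditions: 731 − 4Q − 4Q = 0, i.e. Q = 731/8.
Back-substituting: q_B = (301 − 731/4)/2 = 473/8, q_D = (219 − 731/4)/2 = 145/8, q_H = (211 − 731/4)/2 = 113/8.
Price P = 316 - 2·(731/8) = 533/4.
Helios's profit: (533/4 - 105)·(113/8) = 399.0313.

399.03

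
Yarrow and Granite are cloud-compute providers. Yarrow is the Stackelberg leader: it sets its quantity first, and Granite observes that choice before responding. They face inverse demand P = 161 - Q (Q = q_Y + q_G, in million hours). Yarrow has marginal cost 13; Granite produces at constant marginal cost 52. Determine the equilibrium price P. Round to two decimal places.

59.75

The follower Granite best-responds to any q_Y: π_G = (161 - Q)q_G - 52q_G.
Setting the follower's marginal profit to zero, 109 - q_Y - 2q_G = 0, i.e. q_G = (109 - q_Y)/2.
Yarrow substitutes q_G(q_Y) into its own profit: π_Y = q_Y(161 - q_Y - (109 - q_Y)/2) - 13q_Y = (213/2 - (1/2)q_Y)q_Y - 13q_Y.
The leader's first-order condition 187/2 - q_Y = 0 yields q_Y = 187/2.
Then q_G = (109 - 187/2)/2 = 31/4.
Total output Q = 405/4, so price P = 161 - 405/4 = 239/4.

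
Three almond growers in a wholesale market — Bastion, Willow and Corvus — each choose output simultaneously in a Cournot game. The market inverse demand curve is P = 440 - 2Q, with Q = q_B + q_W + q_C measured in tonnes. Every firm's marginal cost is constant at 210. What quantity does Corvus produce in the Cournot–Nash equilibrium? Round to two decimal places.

28.75

Each firm earns π_i = (440 - 2Q)q_i - 210q_i.
Setting ∂π_i/∂q_i = 0 with rivals' quantities fixed: 230 - 4q_i - 2·Σ_{j≠i} q_j = 0.
By symmetry each firm produces the same amount; substituting Σ_{j≠i} q_j = 2q_i yields q_i = 230/8 = 115/4.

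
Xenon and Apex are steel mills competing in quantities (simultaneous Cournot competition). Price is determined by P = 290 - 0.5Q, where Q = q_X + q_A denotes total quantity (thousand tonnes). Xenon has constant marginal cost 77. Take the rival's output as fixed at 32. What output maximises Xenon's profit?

197

With the rival's output fixed at 32, Xenon's profit is π_X = (290 - (1/2)·32 - (1/2)q_X)q_X - (77q_X) = (274 - (1/2)q_X)q_X - (77q_X).
∂π_X/∂q_X = 197 - q_X = 0, so q_X = 197.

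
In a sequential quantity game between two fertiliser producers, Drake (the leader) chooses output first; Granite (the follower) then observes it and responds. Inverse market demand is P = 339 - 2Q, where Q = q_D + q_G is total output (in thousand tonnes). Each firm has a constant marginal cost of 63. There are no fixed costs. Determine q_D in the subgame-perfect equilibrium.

The follower Granite best-responds to any q_D: π_G = (339 - 2Q)q_G - 63q_G.
Follower FOC: 276 - 2q_D - 4q_G = 0, so q_G(q_D) = (276 - 2q_D)/4.
Drake substitutes q_G(q_D) into its own profit: π_D = q_D(339 - 2q_D - (276 - 2q_D)/2) - 63q_D = (201 - q_D)q_D - 63q_D.
Leader FOC: 138 - 2q_D = 0, so q_D = 69.
Then q_G = (276 - 2·69)/4 = 69/2.

69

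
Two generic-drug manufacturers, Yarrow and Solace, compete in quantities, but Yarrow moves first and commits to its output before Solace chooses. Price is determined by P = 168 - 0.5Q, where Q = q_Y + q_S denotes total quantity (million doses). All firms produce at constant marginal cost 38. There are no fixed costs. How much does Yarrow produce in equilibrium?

130

The follower Solace best-responds to any q_Y: π_S = (168 - 0.5Q)q_S - 38q_S.
Follower FOC: 130 - (1/2)q_Y - q_S = 0, so q_S(q_Y) = (130 - (1/2)q_Y).
The leader anticipates this reaction. Substituting into P = 168 - 0.5Q gives P = 103 - (1/4)q_Y, so π_Y = (103 - (1/4)q_Y)q_Y - 38q_Y.
Leader FOC: 65 - (1/2)q_Y = 0, so q_Y = 130.
Then q_S = (130 - (1/2)·130) = 65.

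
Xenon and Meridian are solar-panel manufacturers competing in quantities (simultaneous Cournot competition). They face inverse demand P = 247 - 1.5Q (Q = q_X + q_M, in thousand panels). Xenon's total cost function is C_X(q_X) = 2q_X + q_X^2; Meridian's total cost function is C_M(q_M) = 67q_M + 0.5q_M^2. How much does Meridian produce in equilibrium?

30

Xenon's profit: π_X = (247 - 1.5Q)q_X - (2q_X + q_X²). Setting ∂π_X/∂q_X = 0: 245 - 5q_X - (3/2)(q_M) = 0.
Meridian's first-order condition: 180 - 4q_M - (3/2)(q_X) = 0.
So q_X = (245 - (3/2)q_M)/5 and q_M = (180 - (3/2)q_X)/4.
Substituting one into the other gives q_X = 40 and q_M = 30.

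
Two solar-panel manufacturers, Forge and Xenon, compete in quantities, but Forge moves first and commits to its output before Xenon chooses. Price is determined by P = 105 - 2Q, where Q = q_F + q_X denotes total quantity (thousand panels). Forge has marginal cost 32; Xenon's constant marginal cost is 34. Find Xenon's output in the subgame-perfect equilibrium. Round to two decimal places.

8.38

The follower Xenon best-responds to any q_F: π_X = (105 - 2Q)q_X - 34q_X.
Follower FOC: 71 - 2q_F - 4q_X = 0, so q_X(q_F) = (71 - 2q_F)/4.
The leader anticipates this reaction. Substituting into P = 105 - 2Q gives P = 139/2 - q_F, so π_F = (139/2 - q_F)q_F - 32q_F.
Leader FOC: 75/2 - 2q_F = 0, so q_F = 75/4.
Then q_X = (71 - 2·(75/4))/4 = 67/8.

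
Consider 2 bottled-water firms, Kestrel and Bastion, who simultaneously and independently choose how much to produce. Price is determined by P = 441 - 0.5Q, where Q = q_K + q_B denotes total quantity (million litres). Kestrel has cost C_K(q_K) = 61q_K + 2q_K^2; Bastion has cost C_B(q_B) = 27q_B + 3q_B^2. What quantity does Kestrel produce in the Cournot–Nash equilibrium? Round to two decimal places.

70.59

Kestrel's profit: π_K = (441 - 0.5Q)q_K - (61q_K + 2q_K²). Setting ∂π_K/∂q_K = 0: 380 - 5q_K - (1/2)(q_B) = 0.
Bastion's first-order condition: 414 - 7q_B - (1/2)(q_K) = 0.
So q_K = (380 - (1/2)q_B)/5 and q_B = (414 - (1/2)q_K)/7.
Solving the pair: q_K = 70.5899, q_B = 54.1007.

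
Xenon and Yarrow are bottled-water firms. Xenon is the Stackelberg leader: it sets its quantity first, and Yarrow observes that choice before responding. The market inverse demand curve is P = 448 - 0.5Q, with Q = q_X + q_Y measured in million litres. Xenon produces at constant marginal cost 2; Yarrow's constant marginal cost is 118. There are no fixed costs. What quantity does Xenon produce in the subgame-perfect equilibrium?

562

Solve by backward induction. Given q_X, the follower Yarrow maximises π_Y = (448 - (1/2)q_X - (1/2)q_Y)q_Y - 118q_Y.
Follower FOC: 330 - (1/2)q_X - q_Y = 0, so q_Y(q_X) = (330 - (1/2)q_X).
Xenon substitutes q_Y(q_X) into its own profit: π_X = q_X(448 - (1/2)q_X - (330 - (1/2)q_X)/2) - 2q_X = (283 - (1/4)q_X)q_X - 2q_X.
The leader's first-order condition 281 - (1/2)q_X = 0 yields q_X = 562.
Then q_Y = (330 - (1/2)·562) = 49.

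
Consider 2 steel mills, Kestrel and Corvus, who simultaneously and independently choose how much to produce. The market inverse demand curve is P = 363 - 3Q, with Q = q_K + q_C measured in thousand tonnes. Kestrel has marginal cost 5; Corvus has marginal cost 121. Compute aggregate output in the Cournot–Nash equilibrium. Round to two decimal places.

Kestrel's profit: π_K = (363 - 3Q)q_K - (5q_K). Setting ∂π_K/∂q_K = 0: 358 - 6q_K - 3(q_C) = 0.
Corvus's first-order condition: 242 - 6q_C - 3(q_K) = 0.
Best responses: q_K = (358 - 3q_C)/6, q_C = (242 - 3q_K)/6.
Solving the pair: q_K = 158/3, q_C = 14.
Total output Q = 158/3 + 14 = 200/3.

66.67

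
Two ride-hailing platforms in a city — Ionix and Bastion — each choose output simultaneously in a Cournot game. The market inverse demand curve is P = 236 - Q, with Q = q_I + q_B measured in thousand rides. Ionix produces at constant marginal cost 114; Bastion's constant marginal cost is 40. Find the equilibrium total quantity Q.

106

Ionix's profit: π_I = (236 - Q)q_I - (114q_I). Setting ∂π_I/∂q_I = 0: 122 - 2q_I - (q_B) = 0.
Bastion's profit: π_B = (236 - Q)q_B - (40q_B). Setting ∂π_B/∂q_B = 0: 196 - 2q_B - (q_I) = 0.
Rearranging gives the reaction functions q_I = (122 - q_B)/2 and q_B = (196 - q_I)/2.
Substituting one into the other gives q_I = 16 and q_B = 90.
Total output Q = 16 + 90 = 106.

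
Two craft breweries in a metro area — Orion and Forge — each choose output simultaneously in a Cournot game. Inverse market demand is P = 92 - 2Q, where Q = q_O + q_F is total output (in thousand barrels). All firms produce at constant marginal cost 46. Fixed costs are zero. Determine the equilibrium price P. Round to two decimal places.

61.33

Each firm earns π_i = (92 - 2Q)q_i - 46q_i.
First-order condition (treating rivals' output as given): 46 - 4q_i - 2q_j = 0.
With identical firms every q_j equals q_i, so q_j = q_i and 46 = 6q_i, giving q_i = 23/3.
Total output Q = 46/3, so price P = 92 - 2·(46/3) = 184/3.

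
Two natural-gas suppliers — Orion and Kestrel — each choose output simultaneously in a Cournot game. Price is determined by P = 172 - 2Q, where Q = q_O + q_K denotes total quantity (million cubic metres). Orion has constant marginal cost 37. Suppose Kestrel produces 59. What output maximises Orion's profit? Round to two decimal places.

4.25

With the rival's output fixed at 59, Orion's profit is π_O = (172 - 2·59 - 2q_O)q_O - (37q_O) = (54 - 2q_O)q_O - (37q_O).
∂π_O/∂q_O = 17 - 4q_O = 0, so q_O = 17/4.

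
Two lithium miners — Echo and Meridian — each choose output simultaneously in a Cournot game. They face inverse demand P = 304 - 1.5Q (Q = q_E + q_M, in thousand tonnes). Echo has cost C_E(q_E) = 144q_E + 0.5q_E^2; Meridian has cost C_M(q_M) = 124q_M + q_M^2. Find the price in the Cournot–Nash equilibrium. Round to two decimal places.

218.65

Echo's profit: π_E = (304 - 1.5Q)q_E - (144q_E + (1/2)q_E²). Setting ∂π_E/∂q_E = 0: 160 - 4q_E - (3/2)(q_M) = 0.
Meridian's first-order condition: 180 - 5q_M - (3/2)(q_E) = 0.
Best responses: q_E = (160 - (3/2)q_M)/4, q_M = (180 - (3/2)q_E)/5.
Solving the pair: q_E = 29.8592, q_M = 1920/71.
Total output Q = 56.9014, so price P = 304 - (3/2)·56.9014 = 218.6479.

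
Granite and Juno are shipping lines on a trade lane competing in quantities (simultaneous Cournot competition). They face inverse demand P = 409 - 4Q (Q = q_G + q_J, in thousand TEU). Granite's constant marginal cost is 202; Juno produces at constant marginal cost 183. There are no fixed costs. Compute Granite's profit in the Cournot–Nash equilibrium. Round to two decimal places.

981.78

Granite's profit: π_G = (409 - 4Q)q_G - (202q_G). Setting ∂π_G/∂q_G = 0: 207 - 8q_G - 4(q_J) = 0.
Juno's first-order condition: 226 - 8q_J - 4(q_G) = 0.
So q_G = (207 - 4q_J)/8 and q_J = (226 - 4q_G)/8.
Substituting one into the other gives q_G = 47/3 and q_J = 245/12.
Price P = 409 - 4·(433/12) = 794/3.
Granite's profit: (794/3 - 202)·(47/3) = 981.7778.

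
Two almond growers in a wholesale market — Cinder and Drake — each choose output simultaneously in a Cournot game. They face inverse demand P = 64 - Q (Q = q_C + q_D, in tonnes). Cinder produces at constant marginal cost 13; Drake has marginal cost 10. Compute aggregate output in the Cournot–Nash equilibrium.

35

Cinder's profit: π_C = (64 - Q)q_C - (13q_C). Setting ∂π_C/∂q_C = 0: 51 - 2q_C - (q_D) = 0.
Drake's first-order condition: 54 - 2q_D - (q_C) = 0.
Best responses: q_C = (51 - q_D)/2, q_D = (54 - q_C)/2.
Solving the pair: q_C = 16, q_D = 19.
Total output Q = 16 + 19 = 35.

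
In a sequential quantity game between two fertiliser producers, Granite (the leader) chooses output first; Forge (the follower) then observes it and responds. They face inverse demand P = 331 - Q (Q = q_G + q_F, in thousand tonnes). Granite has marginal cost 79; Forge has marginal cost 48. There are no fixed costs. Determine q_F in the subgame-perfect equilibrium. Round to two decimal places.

The follower Forge best-responds to any q_G: π_F = (331 - Q)q_F - 48q_F.
Follower FOC: 283 - q_G - 2q_F = 0, so q_F(q_G) = (283 - q_G)/2.
Granite substitutes q_F(q_G) into its own profit: π_G = q_G(331 - q_G - (283 - q_G)/2) - 79q_G = (379/2 - (1/2)q_G)q_G - 79q_G.
Leader FOC: 221/2 - q_G = 0, so q_G = 221/2.
Then q_F = (283 - 221/2)/2 = 345/4.

86.25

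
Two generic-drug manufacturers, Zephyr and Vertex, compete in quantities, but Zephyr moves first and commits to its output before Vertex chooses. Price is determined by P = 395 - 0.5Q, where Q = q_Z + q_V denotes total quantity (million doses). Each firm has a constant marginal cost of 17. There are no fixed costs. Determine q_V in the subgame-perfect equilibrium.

189

The follower Vertex best-responds to any q_Z: π_V = (395 - 0.5Q)q_V - 17q_V.
Setting the follower's marginal profit to zero, 378 - (1/2)q_Z - q_V = 0, i.e. q_V = (378 - (1/2)q_Z).
The leader anticipates this reaction. Substituting into P = 395 - 0.5Q gives P = 206 - (1/4)q_Z, so π_Z = (206 - (1/4)q_Z)q_Z - 17q_Z.
Maximising: ∂π_Z/∂q_Z = 189 - (1/2)q_Z = 0, giving q_Z = 378.
Then q_V = (378 - (1/2)·378) = 189.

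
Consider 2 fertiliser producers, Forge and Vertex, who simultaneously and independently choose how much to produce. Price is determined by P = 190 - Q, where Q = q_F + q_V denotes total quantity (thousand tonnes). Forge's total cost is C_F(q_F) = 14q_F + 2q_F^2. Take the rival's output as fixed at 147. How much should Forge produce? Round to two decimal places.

With the rival's output fixed at 147, Forge's profit is π_F = (190 - 147 - q_F)q_F - (14q_F + 2q_F²) = (43 - q_F)q_F - (14q_F + 2q_F²).
∂π_F/∂q_F = 29 - 6q_F = 0, so q_F = 29/6.

4.83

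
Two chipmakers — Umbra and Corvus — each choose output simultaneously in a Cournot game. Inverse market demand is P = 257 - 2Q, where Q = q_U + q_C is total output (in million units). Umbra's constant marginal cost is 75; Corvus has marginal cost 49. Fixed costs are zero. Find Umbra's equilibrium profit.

1352

Umbra's profit: π_U = (257 - 2Q)q_U - (75q_U). Setting ∂π_U/∂q_U = 0: 182 - 4q_U - 2(q_C) = 0.
Corvus's first-order condition: 208 - 4q_C - 2(q_U) = 0.
So q_U = (182 - 2q_C)/4 and q_C = (208 - 2q_U)/4.
Substituting one into the other gives q_U = 26 and q_C = 39.
Price P = 257 - 2·65 = 127.
Umbra's profit: (127 - 75)·26 = 1352.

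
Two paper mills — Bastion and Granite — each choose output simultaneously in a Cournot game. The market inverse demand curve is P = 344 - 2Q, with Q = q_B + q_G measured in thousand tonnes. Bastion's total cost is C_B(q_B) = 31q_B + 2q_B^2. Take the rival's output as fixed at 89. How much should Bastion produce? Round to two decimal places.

With the rival's output fixed at 89, Bastion's profit is π_B = (344 - 2·89 - 2q_B)q_B - (31q_B + 2q_B²) = (166 - 2q_B)q_B - (31q_B + 2q_B²).
∂π_B/∂q_B = 135 - 8q_B = 0, so q_B = 135/8.

16.88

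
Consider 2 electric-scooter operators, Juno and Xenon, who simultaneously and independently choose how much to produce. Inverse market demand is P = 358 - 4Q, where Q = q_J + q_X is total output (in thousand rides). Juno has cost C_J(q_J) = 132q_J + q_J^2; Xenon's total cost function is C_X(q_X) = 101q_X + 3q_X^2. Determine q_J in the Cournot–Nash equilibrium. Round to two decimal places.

Juno's profit: π_J = (358 - 4Q)q_J - (132q_J + q_J²). Setting ∂π_J/∂q_J = 0: 226 - 10q_J - 4(q_X) = 0.
Xenon's first-order condition: 257 - 14q_X - 4(q_J) = 0.
Best responses: q_J = (226 - 4q_X)/10, q_X = (257 - 4q_J)/14.
Solving the pair: q_J = 534/31, q_X = 833/62.

17.23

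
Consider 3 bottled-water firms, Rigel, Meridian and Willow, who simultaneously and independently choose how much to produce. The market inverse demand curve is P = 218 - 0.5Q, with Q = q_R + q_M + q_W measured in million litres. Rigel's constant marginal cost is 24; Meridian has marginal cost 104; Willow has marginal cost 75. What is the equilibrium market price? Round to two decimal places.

105.25

Rigel's profit: π_R = (218 - 0.5Q)q_R - (24q_R). Setting ∂π_R/∂q_R = 0: 194 - q_R - (1/2)(q_M + q_W) = 0.
Meridian's profit: π_M = (218 - 0.5Q)q_M - (104q_M). Setting ∂π_M/∂q_M = 0: 114 - q_M - (1/2)(q_R + q_W) = 0.
Willow's profit: π_W = (218 - 0.5Q)q_W - (75q_W). Setting ∂π_W/∂q_W = 0: 143 - q_W - (1/2)(q_R + q_M) = 0.
Adding the 3 first-order conditions: 451 − 2Q = 0, so Q = 451/2.
Back-substituting: q_R = (194 − 451/4)/(1/2) = 325/2, q_M = (114 − 451/4)/(1/2) = 5/2, q_W = (143 − 451/4)/(1/2) = 121/2.
Total output Q = 451/2, so price P = 218 - (1/2)·(451/2) = 421/4.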